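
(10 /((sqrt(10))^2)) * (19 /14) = 19 /14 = 1.36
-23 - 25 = -48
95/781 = 0.12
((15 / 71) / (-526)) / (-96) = 5 / 1195072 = 0.00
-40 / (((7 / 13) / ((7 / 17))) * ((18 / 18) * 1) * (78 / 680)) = -800 / 3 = -266.67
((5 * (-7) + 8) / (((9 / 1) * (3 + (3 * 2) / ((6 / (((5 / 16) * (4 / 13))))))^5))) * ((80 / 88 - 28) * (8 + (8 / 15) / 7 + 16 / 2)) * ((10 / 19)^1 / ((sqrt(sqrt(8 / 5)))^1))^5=1195323456204800000 * 10^(1 / 4) / 20624722317071126023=0.10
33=33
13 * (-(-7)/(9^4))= 91/6561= 0.01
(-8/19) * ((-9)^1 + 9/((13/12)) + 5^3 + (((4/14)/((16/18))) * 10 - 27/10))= -52.56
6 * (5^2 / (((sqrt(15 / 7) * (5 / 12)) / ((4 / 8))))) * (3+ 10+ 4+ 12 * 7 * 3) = 3228 * sqrt(105) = 33077.16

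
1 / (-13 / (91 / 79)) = -7 / 79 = -0.09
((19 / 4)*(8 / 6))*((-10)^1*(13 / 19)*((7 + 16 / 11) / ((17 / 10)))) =-40300 / 187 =-215.51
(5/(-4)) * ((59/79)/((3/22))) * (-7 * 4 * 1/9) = 45430/2133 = 21.30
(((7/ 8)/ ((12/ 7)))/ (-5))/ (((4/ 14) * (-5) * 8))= 343/ 38400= 0.01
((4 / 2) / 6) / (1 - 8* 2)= -1 / 45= -0.02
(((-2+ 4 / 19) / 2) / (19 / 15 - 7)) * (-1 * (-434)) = 55335 / 817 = 67.73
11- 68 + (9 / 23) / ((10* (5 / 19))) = -65379 / 1150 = -56.85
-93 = -93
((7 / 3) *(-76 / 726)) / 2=-133 / 1089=-0.12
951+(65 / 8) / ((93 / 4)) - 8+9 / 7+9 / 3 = 1233821 / 1302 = 947.64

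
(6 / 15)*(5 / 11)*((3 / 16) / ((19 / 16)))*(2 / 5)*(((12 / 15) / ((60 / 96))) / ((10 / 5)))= 192 / 26125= 0.01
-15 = -15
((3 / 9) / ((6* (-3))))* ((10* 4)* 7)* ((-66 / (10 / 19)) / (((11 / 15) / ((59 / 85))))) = 31388 / 51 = 615.45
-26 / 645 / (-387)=26 / 249615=0.00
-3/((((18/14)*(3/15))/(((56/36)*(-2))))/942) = 34191.11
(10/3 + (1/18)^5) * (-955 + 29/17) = -17012413261/5353776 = -3177.65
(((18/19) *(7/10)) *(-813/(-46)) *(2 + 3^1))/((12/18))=153657/1748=87.90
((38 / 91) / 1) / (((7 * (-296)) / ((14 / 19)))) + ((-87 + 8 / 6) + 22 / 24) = -1141415 / 13468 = -84.75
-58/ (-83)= 58/ 83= 0.70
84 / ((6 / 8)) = 112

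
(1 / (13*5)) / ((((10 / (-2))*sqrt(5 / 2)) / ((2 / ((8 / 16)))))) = -4*sqrt(10) / 1625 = -0.01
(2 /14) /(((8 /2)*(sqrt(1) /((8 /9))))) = 2 /63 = 0.03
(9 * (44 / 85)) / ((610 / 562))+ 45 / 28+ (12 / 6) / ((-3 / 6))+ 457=333115053 / 725900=458.90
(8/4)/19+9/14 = 199/266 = 0.75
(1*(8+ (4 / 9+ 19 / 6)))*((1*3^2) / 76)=11 / 8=1.38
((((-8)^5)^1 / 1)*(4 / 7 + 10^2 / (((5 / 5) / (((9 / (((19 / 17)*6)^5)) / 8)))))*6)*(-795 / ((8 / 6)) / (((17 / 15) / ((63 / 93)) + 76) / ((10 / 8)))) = 66258243139608000 / 60582714233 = 1093682.31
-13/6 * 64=-416/3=-138.67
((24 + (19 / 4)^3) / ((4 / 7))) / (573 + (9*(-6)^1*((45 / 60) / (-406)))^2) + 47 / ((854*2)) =48046592453 / 112226196432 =0.43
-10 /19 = -0.53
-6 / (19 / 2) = -12 / 19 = -0.63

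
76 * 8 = 608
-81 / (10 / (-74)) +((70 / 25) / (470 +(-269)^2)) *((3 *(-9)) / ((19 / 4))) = 1382404707 / 2306315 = 599.40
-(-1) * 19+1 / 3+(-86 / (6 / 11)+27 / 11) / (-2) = 3199 / 33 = 96.94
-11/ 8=-1.38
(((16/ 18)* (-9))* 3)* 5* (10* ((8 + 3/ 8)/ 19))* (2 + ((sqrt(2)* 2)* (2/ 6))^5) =-20100/ 19 - 428800* sqrt(2)/ 1539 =-1451.93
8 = 8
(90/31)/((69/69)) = 90/31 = 2.90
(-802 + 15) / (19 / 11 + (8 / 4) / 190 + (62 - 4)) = -822415 / 62426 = -13.17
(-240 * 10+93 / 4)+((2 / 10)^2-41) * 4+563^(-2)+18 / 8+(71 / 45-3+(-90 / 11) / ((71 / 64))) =-283747932975127 / 111398755050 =-2547.14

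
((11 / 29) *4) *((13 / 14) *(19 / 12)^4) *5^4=11647439375 / 2104704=5534.00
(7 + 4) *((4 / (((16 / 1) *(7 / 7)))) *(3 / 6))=11 / 8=1.38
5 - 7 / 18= 83 / 18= 4.61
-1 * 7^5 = -16807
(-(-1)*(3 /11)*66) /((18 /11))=11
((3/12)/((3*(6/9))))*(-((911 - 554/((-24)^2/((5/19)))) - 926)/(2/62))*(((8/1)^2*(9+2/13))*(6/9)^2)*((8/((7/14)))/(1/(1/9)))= 4926438160/180063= 27359.53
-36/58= -18/29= -0.62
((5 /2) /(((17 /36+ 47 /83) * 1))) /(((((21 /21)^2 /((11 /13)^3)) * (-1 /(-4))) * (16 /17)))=84511845 /13634582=6.20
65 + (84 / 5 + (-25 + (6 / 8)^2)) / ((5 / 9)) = 20501 / 400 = 51.25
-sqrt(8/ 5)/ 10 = -sqrt(10)/ 25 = -0.13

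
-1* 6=-6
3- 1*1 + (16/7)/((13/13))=30/7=4.29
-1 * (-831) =831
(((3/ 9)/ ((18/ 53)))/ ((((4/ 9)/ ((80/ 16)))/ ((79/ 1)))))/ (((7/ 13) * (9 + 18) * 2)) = 272155/ 9072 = 30.00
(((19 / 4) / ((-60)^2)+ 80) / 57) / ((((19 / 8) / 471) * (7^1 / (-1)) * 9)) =-180866983 / 40937400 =-4.42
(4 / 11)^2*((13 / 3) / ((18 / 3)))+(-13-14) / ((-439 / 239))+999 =484665902 / 478071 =1013.79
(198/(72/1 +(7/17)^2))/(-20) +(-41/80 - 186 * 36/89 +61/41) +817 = 904277870267/1217715088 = 742.60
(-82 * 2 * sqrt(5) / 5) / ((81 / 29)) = -4756 * sqrt(5) / 405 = -26.26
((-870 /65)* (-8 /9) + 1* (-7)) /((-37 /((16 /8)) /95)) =-36290 /1443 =-25.15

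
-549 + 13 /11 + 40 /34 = -102222 /187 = -546.64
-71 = -71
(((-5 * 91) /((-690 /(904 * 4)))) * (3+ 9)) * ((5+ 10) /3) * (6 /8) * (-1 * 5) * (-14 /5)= 34550880 /23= 1502212.17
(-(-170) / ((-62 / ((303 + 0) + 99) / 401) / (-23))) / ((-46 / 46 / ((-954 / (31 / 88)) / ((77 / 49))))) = 16836568791840 / 961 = 17519842655.40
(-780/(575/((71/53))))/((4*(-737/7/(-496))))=-2.14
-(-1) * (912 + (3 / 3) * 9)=921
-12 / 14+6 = 36 / 7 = 5.14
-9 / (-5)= 9 / 5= 1.80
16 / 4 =4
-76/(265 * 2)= -38/265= -0.14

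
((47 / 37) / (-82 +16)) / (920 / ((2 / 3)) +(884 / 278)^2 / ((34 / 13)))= -908087 / 65293409676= -0.00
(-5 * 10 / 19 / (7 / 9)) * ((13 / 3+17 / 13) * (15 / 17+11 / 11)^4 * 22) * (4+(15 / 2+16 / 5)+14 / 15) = -1700161126400 / 20629687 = -82413.33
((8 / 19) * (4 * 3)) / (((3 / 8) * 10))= 128 / 95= 1.35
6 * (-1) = -6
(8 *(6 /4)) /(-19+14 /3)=-36 /43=-0.84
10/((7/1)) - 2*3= -32/7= -4.57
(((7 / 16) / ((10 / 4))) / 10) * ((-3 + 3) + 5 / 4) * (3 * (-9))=-189 / 320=-0.59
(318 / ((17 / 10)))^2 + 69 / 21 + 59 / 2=141706251 / 4046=35023.79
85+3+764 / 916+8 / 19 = 388349 / 4351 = 89.26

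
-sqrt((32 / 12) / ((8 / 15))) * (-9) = 20.12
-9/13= -0.69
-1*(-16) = 16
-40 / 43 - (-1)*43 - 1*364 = -321.93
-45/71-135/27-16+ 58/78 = -57845/2769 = -20.89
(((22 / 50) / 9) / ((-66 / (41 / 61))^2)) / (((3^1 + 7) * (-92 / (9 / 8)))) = -1681 / 271126944000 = -0.00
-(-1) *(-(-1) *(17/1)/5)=17/5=3.40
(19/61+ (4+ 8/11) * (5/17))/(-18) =-2157/22814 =-0.09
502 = 502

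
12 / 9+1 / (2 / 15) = 53 / 6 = 8.83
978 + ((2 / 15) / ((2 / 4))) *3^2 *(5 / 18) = 2936 / 3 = 978.67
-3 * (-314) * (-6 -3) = -8478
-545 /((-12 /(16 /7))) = 2180 /21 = 103.81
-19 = -19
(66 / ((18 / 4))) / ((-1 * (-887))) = 44 / 2661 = 0.02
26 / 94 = 0.28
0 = 0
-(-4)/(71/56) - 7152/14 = -252328/497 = -507.70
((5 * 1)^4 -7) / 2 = 309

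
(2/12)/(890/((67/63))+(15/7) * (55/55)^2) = 469/2360970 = 0.00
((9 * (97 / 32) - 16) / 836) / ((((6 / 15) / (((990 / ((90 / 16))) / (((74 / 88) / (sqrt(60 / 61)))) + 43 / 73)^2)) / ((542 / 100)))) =2435477 * sqrt(915) / 1647610 + 98731116507373369 / 12531748021760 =7923.19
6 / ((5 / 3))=18 / 5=3.60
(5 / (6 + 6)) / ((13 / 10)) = 0.32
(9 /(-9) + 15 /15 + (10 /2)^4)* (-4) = -2500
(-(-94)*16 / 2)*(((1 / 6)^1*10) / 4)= 940 / 3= 313.33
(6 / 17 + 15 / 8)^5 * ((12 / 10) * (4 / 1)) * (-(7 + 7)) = -53633042856603 / 14539335680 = -3688.82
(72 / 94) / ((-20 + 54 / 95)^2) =81225 / 40040663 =0.00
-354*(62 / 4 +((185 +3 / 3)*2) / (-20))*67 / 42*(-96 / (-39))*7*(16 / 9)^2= 501936128 / 5265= 95334.50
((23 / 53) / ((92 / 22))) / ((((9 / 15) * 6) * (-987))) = -0.00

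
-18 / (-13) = 18 / 13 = 1.38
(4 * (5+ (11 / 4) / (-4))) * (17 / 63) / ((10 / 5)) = 391 / 168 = 2.33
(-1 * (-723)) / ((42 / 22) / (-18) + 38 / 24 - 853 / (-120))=954360 / 11333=84.21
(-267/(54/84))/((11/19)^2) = -449806/363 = -1239.13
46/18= 23/9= 2.56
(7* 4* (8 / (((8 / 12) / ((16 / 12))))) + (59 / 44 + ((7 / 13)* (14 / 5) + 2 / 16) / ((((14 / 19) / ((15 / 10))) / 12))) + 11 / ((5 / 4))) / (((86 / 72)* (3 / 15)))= 179468379 / 86086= 2084.76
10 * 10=100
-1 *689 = -689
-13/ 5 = -2.60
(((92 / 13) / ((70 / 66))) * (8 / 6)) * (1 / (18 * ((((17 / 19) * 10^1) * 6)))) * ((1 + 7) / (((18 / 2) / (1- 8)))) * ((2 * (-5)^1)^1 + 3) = 538384 / 1342575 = 0.40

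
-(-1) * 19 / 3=19 / 3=6.33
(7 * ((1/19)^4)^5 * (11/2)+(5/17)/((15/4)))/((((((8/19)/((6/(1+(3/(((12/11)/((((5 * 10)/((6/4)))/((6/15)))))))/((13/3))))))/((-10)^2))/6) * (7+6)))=0.96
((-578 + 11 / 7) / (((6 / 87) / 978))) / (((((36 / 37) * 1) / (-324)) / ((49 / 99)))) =14820066765 / 11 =1347278796.82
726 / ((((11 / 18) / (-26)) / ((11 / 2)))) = -169884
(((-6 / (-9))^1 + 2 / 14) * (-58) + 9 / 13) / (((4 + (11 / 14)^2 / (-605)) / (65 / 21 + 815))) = -9463.70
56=56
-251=-251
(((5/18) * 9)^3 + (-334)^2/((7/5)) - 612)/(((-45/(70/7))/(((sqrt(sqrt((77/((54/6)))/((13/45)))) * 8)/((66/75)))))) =-36907025 * 13^(3/4) * 385^(1/4)/3003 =-372714.60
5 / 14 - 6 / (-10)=67 / 70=0.96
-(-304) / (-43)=-7.07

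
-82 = -82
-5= -5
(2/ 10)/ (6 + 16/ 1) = 1/ 110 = 0.01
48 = 48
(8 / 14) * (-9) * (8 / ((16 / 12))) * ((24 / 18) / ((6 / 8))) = -384 / 7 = -54.86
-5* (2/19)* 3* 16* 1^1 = -480/19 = -25.26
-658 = -658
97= 97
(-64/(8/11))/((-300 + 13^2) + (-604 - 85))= 22/205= 0.11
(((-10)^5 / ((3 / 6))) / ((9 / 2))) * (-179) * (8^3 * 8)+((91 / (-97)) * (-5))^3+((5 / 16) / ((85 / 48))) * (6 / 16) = 36402154016631089513 / 1117111752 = 32585955658.83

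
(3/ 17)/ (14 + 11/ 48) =0.01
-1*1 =-1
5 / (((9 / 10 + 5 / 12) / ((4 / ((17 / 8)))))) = 9600 / 1343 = 7.15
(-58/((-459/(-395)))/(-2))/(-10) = -2291/918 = -2.50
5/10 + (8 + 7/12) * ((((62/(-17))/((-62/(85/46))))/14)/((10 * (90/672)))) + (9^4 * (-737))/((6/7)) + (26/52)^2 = -23355253999/4140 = -5641365.70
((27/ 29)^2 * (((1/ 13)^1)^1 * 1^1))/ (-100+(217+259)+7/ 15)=10935/ 61738651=0.00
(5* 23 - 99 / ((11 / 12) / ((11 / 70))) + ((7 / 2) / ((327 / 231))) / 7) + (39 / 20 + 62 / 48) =9304643 / 91560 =101.62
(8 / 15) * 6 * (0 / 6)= 0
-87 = -87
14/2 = 7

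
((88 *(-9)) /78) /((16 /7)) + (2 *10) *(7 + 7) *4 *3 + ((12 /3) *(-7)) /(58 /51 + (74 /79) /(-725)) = 35920762479 /10784072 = 3330.91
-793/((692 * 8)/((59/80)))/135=-46787/59788800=-0.00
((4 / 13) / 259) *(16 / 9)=64 / 30303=0.00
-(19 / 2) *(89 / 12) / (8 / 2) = -1691 / 96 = -17.61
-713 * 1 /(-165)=713 /165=4.32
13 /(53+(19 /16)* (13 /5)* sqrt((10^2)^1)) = 0.15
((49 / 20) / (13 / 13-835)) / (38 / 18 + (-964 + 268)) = 147 / 34722200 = 0.00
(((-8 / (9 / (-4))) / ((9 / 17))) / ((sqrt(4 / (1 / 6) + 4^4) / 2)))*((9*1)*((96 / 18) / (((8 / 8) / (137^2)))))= 81682688*sqrt(70) / 945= 723181.37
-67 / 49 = -1.37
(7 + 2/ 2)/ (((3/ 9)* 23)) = 24/ 23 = 1.04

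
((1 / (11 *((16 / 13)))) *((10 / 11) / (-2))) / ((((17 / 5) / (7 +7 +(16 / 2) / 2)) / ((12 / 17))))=-8775 / 69938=-0.13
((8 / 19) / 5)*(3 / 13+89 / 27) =9904 / 33345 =0.30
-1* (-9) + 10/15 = 29/3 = 9.67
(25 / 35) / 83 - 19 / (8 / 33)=-364247 / 4648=-78.37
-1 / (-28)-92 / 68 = -627 / 476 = -1.32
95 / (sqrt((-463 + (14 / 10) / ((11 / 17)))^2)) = 275 / 1334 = 0.21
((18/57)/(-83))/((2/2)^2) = -0.00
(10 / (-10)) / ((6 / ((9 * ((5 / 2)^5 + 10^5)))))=-9609375 / 64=-150146.48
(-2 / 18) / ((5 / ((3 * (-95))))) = 19 / 3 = 6.33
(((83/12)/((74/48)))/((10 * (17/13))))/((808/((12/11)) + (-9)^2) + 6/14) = 21/50320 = 0.00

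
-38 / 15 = -2.53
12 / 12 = 1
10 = 10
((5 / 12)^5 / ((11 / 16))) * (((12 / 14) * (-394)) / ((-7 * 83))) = 615625 / 57979152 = 0.01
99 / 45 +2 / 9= 109 / 45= 2.42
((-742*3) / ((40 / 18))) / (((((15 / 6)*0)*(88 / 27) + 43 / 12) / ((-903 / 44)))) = 631071 / 110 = 5737.01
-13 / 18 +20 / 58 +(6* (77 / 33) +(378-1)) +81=471.62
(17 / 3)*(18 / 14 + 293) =35020 / 21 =1667.62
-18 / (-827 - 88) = 6 / 305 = 0.02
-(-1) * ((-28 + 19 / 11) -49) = -828 / 11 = -75.27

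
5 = 5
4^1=4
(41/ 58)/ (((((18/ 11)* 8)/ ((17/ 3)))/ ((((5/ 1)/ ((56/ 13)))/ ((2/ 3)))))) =498355/ 935424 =0.53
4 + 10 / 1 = 14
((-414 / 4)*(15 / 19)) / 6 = -1035 / 76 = -13.62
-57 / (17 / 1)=-57 / 17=-3.35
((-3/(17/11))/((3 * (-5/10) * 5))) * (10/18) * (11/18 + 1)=319/1377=0.23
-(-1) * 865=865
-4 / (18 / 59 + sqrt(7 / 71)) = -6.46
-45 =-45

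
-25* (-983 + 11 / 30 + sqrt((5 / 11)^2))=1620595 / 66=24554.47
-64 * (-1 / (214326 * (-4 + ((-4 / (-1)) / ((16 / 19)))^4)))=8192 / 13855854411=0.00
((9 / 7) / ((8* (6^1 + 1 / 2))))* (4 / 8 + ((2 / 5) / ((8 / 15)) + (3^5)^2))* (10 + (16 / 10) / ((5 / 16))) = 57396843 / 2600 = 22075.71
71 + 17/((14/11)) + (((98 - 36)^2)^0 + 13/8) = 4871/56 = 86.98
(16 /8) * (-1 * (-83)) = 166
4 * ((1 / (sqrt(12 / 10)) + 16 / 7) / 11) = 2 * sqrt(30) / 33 + 64 / 77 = 1.16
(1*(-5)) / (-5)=1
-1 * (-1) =1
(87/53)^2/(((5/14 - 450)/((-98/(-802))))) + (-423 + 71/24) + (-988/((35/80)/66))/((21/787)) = -46581137092689615119/8338715714280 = -5586128.45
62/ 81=0.77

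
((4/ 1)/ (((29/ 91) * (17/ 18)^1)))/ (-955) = -6552/ 470815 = -0.01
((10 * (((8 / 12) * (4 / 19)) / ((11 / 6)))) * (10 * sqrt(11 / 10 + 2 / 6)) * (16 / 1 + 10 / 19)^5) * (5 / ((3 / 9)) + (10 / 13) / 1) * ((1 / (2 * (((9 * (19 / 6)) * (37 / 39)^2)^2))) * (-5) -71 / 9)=-4811756444040881500923827200 * sqrt(1290) / 122895365492479183461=-1406251459.65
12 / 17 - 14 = -226 / 17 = -13.29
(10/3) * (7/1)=70/3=23.33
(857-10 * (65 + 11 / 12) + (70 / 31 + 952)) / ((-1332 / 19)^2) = 77358329 / 330005664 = 0.23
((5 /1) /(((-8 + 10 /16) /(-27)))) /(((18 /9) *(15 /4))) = 144 /59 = 2.44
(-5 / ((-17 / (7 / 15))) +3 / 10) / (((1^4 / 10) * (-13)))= -223 / 663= -0.34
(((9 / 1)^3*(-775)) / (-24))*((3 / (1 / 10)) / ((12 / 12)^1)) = 2824875 / 4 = 706218.75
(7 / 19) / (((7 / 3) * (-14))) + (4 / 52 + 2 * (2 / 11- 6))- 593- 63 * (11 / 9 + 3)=-33114769 / 38038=-870.57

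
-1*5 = -5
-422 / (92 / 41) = -8651 / 46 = -188.07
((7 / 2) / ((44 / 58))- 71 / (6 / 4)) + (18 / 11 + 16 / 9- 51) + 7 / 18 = -1079 / 12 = -89.92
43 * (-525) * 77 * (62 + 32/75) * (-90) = 9766324260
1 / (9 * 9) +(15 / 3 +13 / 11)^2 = 374665 / 9801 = 38.23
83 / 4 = 20.75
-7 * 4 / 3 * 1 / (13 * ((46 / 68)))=-952 / 897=-1.06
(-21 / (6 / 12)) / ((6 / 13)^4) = -199927 / 216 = -925.59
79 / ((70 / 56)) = 316 / 5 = 63.20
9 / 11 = 0.82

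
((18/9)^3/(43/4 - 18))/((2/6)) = -96/29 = -3.31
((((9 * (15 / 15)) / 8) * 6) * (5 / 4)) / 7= 135 / 112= 1.21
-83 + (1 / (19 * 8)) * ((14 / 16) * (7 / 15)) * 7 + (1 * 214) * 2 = 6293143 / 18240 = 345.02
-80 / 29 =-2.76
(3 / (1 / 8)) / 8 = 3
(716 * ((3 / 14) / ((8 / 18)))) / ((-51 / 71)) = -114381 / 238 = -480.59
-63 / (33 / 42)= -882 / 11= -80.18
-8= -8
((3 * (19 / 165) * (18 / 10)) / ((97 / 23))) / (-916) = -3933 / 24434300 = -0.00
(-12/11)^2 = 144/121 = 1.19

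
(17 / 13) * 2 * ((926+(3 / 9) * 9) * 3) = 94758 / 13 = 7289.08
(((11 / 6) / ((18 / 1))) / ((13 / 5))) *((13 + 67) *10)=11000 / 351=31.34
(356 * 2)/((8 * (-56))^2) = 89/25088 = 0.00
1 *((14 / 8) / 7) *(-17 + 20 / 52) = -54 / 13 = -4.15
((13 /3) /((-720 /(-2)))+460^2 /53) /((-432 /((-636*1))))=228528689 /38880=5877.80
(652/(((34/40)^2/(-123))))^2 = 1029023746560000/83521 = 12320539104.66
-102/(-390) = 17/65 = 0.26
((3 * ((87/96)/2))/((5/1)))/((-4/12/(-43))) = 11223/320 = 35.07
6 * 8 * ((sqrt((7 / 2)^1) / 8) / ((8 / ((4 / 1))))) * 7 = 21 * sqrt(14) / 2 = 39.29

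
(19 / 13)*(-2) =-38 / 13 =-2.92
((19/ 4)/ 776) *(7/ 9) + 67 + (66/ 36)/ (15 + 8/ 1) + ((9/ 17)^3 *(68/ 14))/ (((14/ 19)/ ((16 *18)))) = 3173491536275/ 9098839008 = 348.78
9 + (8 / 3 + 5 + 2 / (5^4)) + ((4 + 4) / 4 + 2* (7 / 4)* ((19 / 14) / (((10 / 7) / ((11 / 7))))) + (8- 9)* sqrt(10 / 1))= 20.73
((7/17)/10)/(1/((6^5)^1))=27216/85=320.19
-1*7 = -7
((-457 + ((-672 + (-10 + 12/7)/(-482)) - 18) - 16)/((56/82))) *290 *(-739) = 4309775814480/11809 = 364956881.57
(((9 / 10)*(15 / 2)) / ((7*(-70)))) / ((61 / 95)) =-513 / 23912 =-0.02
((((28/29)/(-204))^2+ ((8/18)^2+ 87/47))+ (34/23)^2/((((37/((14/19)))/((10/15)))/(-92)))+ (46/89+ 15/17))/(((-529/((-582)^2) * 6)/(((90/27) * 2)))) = -390224270328414542120/704377630206953127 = -554.00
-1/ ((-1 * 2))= 1/ 2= 0.50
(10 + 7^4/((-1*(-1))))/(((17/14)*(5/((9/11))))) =303786/935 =324.90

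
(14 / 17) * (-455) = -6370 / 17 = -374.71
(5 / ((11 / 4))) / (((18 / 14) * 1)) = 140 / 99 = 1.41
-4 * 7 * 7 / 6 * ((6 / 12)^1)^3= -49 / 12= -4.08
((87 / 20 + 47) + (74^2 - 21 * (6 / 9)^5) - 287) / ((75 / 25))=8484887 / 4860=1745.86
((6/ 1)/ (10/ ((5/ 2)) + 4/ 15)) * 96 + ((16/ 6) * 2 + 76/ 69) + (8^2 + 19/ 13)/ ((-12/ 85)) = -1156237/ 3588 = -322.25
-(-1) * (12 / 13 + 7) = 103 / 13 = 7.92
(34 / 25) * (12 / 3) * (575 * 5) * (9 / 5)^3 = 91212.48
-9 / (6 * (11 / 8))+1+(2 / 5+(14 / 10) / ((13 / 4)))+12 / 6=1959 / 715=2.74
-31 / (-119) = 31 / 119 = 0.26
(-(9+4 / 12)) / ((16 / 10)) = -35 / 6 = -5.83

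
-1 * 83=-83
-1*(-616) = 616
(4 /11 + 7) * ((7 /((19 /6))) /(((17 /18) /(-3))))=-183708 /3553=-51.71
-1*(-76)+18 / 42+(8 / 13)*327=25267 / 91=277.66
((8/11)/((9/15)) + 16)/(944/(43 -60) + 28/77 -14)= -4828/19401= -0.25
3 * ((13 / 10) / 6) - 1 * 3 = -47 / 20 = -2.35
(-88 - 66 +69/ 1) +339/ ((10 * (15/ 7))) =-3459/ 50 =-69.18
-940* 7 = -6580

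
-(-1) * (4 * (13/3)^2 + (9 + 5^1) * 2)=928/9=103.11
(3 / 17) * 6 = 18 / 17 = 1.06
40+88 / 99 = 368 / 9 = 40.89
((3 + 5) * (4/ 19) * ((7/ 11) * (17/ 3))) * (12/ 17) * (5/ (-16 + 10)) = -2240/ 627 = -3.57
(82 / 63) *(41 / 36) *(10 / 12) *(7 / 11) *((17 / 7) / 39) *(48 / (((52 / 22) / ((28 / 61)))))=1143080 / 2505087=0.46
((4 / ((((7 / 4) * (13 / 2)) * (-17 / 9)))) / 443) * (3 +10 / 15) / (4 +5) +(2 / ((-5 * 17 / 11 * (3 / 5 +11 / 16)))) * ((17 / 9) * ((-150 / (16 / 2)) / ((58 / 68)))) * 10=83.47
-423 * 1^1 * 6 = -2538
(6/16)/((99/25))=25/264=0.09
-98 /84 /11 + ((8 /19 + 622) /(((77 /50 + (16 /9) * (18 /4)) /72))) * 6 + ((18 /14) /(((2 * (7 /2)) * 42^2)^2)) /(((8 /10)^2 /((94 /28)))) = 8293482981498699443 /294251676719616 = 28185.00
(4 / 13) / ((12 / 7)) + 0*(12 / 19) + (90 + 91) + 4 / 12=7079 / 39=181.51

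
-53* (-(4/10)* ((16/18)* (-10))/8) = -212/9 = -23.56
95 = 95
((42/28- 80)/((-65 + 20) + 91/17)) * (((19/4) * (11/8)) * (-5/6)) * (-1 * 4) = 43.11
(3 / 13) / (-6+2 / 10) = -0.04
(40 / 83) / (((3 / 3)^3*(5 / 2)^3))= 64 / 2075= 0.03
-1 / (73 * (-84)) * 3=1 / 2044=0.00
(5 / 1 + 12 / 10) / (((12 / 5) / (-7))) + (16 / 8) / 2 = -205 / 12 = -17.08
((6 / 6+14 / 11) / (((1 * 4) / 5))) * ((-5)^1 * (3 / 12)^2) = -0.89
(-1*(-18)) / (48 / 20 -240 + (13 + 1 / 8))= -240 / 2993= -0.08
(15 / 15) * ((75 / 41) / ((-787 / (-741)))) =55575 / 32267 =1.72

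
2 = 2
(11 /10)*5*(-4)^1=-22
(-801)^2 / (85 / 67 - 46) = -530707 / 37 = -14343.43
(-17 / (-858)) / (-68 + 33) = -17 / 30030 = -0.00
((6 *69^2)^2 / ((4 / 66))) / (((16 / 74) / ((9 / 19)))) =2241800934021 / 76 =29497380710.80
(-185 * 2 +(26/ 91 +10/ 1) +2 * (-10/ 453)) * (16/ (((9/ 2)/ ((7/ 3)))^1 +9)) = -36505408/ 69309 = -526.71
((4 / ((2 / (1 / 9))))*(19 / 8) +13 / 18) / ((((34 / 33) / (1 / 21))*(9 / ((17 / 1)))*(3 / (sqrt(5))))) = 55*sqrt(5) / 1512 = 0.08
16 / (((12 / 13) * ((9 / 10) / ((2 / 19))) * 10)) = 104 / 513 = 0.20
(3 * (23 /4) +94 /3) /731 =583 /8772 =0.07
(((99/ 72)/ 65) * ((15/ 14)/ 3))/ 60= 11/ 87360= 0.00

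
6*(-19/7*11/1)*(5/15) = -418/7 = -59.71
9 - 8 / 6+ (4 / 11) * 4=301 / 33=9.12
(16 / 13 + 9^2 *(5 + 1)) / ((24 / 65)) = 15835 / 12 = 1319.58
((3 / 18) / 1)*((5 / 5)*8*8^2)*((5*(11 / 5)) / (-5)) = -2816 / 15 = -187.73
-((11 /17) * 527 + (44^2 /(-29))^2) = -4034877 /841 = -4797.71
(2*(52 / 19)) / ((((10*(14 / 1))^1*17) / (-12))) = -312 / 11305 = -0.03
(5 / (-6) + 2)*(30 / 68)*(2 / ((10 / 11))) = 77 / 68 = 1.13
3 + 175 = 178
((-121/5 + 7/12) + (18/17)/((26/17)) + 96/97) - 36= -4383337/75660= -57.93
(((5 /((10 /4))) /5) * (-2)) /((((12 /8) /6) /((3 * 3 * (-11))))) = 1584 /5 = 316.80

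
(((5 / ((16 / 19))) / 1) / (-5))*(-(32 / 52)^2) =76 / 169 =0.45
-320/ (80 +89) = -320/ 169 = -1.89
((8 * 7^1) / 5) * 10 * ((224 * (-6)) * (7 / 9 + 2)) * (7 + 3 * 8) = -38886400 / 3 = -12962133.33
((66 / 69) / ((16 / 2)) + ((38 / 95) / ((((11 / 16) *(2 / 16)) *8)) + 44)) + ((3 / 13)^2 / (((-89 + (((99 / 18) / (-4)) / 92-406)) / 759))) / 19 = 198787055719 / 4447427660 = 44.70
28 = 28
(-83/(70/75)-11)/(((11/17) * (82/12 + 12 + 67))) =-71349/39655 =-1.80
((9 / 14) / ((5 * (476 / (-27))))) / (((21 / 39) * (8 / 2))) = -3159 / 932960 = -0.00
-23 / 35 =-0.66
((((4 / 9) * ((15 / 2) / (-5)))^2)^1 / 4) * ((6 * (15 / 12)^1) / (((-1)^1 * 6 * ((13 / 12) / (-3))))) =5 / 13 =0.38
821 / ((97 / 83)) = 68143 / 97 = 702.51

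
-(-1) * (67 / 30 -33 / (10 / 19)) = -907 / 15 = -60.47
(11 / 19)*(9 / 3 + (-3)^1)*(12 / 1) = 0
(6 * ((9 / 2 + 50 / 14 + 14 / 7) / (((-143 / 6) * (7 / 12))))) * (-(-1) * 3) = -91368 / 7007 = -13.04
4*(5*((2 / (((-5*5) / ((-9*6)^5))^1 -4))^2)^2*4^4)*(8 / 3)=9710327383019379275902659152701418373120 / 11379289282411567622050070520894451681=853.33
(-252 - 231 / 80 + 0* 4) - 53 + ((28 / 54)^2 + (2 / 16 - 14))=-18749509 / 58320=-321.49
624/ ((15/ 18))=3744/ 5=748.80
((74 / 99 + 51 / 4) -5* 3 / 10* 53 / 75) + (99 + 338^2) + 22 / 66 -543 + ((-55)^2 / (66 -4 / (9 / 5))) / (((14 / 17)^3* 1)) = 444003228808159 / 3898263600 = 113897.69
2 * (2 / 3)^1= 4 / 3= 1.33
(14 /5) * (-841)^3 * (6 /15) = -16655052988 /25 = -666202119.52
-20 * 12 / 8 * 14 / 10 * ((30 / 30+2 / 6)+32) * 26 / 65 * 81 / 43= -45360 / 43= -1054.88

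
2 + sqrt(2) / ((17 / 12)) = 12*sqrt(2) / 17 + 2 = 3.00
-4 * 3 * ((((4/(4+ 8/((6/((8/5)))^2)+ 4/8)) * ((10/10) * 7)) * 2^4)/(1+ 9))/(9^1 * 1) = -26880/2281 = -11.78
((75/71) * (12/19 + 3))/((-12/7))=-12075/5396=-2.24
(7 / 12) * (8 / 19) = 14 / 57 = 0.25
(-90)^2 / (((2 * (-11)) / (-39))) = 157950 / 11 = 14359.09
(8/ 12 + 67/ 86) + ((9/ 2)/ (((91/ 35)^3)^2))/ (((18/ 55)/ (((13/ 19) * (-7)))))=4486691357/ 3640156572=1.23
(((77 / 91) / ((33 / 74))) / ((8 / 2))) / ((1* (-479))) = -37 / 37362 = -0.00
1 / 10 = 0.10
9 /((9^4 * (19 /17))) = 0.00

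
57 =57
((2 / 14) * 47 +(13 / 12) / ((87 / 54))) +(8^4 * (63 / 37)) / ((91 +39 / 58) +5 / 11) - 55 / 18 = 317996246885 / 3973266423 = 80.03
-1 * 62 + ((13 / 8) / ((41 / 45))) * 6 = -8413 / 164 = -51.30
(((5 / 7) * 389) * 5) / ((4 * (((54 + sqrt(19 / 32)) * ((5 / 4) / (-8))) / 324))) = -8711608320 / 653051 + 20165760 * sqrt(38) / 653051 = -13149.51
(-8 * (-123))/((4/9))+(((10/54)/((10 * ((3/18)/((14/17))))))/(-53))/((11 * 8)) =789946337/356796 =2214.00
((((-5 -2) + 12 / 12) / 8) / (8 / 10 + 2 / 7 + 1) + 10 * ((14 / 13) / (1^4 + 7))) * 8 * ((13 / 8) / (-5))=-749 / 292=-2.57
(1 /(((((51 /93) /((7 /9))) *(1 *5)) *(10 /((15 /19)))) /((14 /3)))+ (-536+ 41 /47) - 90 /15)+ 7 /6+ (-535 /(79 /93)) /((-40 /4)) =-476.88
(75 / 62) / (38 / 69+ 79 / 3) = 1035 / 23002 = 0.04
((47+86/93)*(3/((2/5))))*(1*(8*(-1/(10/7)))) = -62398/31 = -2012.84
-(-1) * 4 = 4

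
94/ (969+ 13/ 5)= 235/ 2429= 0.10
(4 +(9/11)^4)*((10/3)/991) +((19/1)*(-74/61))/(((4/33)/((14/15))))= -2355998918533/13275946365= -177.46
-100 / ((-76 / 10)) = 250 / 19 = 13.16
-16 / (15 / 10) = -32 / 3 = -10.67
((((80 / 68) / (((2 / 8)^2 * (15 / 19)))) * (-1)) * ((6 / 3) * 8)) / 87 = -19456 / 4437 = -4.38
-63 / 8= -7.88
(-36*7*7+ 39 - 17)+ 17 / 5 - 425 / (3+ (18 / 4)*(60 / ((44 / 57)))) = -67513123 / 38805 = -1739.80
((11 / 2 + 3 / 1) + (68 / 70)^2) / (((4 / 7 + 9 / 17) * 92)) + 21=88975529 / 4218200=21.09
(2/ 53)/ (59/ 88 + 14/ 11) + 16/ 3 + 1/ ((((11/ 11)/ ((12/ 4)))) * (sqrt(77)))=3 * sqrt(77)/ 77 + 48512/ 9063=5.69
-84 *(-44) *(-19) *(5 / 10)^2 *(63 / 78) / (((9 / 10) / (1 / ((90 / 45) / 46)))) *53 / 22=-11348890 / 13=-872991.54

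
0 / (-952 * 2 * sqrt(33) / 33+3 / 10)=0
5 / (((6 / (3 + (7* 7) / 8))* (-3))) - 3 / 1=-797 / 144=-5.53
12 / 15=4 / 5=0.80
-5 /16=-0.31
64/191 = 0.34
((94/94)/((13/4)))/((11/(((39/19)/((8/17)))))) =51/418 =0.12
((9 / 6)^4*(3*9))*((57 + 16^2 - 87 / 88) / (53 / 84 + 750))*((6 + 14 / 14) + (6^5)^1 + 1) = 1226970162747 / 2774332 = 442257.87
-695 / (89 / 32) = -22240 / 89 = -249.89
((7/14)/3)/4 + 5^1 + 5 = 241/24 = 10.04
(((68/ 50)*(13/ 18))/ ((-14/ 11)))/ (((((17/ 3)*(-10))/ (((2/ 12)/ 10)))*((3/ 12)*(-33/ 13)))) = -0.00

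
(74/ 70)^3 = 50653/ 42875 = 1.18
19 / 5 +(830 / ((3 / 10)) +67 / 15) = 41624 / 15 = 2774.93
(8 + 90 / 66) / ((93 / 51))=1751 / 341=5.13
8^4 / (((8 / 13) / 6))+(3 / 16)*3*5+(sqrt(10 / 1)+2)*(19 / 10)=19*sqrt(10) / 10+3195409 / 80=39948.62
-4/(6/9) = -6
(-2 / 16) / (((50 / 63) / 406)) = -12789 / 200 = -63.94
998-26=972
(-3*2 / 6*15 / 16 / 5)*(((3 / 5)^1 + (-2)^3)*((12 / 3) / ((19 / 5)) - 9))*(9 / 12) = -50283 / 6080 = -8.27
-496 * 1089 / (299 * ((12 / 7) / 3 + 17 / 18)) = -68058144 / 57109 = -1191.72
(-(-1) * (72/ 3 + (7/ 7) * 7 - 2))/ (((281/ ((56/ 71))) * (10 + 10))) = 406/ 99755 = 0.00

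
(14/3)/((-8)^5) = -7/49152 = -0.00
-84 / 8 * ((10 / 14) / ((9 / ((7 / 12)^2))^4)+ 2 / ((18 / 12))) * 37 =-974224354529657 / 1880739938304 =-518.00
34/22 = 17/11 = 1.55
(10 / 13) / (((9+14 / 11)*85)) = 22 / 24973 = 0.00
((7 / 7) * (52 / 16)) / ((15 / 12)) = 13 / 5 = 2.60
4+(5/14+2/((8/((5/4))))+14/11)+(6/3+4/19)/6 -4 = 54091/23408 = 2.31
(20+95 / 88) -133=-9849 / 88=-111.92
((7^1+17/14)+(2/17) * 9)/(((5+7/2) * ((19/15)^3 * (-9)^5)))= -275875/30346280559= -0.00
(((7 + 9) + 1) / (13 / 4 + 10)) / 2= 34 / 53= 0.64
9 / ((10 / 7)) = 63 / 10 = 6.30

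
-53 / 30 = -1.77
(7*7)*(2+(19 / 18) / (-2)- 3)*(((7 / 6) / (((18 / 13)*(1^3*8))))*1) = -245245 / 31104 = -7.88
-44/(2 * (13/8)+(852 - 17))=-176/3353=-0.05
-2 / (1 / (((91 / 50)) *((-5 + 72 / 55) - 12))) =78533 / 1375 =57.11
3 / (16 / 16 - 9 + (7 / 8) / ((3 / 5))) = -72 / 157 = -0.46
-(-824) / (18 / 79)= 32548 / 9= 3616.44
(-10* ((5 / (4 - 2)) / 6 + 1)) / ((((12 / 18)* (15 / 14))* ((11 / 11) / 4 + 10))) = -238 / 123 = -1.93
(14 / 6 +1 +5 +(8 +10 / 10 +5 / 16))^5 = 435930295269007 / 254803968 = 1710845.79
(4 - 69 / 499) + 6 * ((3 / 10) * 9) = 50054 / 2495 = 20.06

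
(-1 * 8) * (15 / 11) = -120 / 11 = -10.91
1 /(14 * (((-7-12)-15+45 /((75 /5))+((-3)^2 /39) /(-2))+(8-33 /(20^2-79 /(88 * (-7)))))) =-3204227 /1040636849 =-0.00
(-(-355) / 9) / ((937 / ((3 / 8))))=355 / 22488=0.02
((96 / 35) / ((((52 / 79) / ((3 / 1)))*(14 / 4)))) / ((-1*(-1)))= 11376 / 3185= 3.57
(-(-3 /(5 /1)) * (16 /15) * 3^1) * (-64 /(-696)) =128 /725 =0.18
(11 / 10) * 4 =22 / 5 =4.40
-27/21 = -9/7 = -1.29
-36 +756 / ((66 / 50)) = 5904 / 11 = 536.73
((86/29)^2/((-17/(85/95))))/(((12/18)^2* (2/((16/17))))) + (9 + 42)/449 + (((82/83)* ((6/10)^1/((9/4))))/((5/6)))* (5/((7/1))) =-53388756703/354316188835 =-0.15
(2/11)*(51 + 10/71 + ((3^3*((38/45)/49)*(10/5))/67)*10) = 23905898/2564023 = 9.32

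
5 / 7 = 0.71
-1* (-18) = 18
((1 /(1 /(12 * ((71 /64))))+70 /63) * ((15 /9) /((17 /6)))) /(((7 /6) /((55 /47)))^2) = 31414625 /3680194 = 8.54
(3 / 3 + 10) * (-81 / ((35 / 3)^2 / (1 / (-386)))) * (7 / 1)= 8019 / 67550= 0.12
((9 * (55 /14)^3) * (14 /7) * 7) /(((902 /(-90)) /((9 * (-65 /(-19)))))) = -23469.98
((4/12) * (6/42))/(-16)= -1/336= -0.00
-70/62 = -35/31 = -1.13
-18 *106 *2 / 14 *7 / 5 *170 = -64872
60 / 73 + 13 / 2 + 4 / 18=9913 / 1314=7.54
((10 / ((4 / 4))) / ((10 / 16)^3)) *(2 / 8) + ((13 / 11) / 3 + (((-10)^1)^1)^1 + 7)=6298 / 825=7.63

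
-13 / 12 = -1.08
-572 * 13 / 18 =-3718 / 9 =-413.11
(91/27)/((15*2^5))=0.01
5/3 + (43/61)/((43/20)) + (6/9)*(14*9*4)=61853/183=337.99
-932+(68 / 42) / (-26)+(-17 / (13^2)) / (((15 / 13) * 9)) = -880808 / 945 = -932.07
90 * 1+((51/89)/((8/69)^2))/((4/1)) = 2293371/22784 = 100.66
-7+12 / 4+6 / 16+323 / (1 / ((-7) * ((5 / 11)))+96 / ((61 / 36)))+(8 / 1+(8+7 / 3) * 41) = 65909443 / 151944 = 433.77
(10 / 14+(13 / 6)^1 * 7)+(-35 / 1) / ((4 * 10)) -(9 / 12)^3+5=26321 / 1344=19.58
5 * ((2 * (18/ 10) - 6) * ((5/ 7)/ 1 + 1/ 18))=-194/ 21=-9.24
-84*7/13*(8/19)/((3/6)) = -9408/247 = -38.09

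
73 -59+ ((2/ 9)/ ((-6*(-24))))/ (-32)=290303/ 20736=14.00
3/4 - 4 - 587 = -2361/4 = -590.25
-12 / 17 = -0.71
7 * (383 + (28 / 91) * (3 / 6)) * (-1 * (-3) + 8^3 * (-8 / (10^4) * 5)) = 4149173 / 1625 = 2553.34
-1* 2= -2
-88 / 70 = -44 / 35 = -1.26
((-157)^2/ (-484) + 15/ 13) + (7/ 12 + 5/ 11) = -229985/ 4719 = -48.74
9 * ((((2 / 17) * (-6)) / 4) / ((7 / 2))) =-54 / 119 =-0.45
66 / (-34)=-33 / 17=-1.94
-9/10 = -0.90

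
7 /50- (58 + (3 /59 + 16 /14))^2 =-29881596467 /8528450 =-3503.75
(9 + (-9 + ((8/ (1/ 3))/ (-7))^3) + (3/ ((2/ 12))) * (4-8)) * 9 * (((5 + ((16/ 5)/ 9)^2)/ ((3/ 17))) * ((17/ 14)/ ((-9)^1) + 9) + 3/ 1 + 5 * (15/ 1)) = -15703314436/ 46305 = -339127.84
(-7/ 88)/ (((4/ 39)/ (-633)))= 172809/ 352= 490.93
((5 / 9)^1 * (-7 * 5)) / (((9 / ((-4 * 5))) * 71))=3500 / 5751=0.61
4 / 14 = 2 / 7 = 0.29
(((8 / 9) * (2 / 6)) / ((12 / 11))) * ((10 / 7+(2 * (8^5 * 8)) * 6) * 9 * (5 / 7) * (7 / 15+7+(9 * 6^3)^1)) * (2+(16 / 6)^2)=1162808867268928 / 11907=97657585224.57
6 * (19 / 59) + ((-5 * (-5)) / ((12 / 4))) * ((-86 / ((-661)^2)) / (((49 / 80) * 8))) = 7320653618 / 3789415833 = 1.93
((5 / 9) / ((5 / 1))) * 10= 10 / 9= 1.11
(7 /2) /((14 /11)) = 11 /4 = 2.75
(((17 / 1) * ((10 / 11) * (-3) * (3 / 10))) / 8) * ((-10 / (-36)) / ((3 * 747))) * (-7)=595 / 394416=0.00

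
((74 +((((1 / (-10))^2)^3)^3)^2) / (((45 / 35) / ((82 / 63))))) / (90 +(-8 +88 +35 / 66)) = 11124666666666666666666666666666666666817 / 25323750000000000000000000000000000000000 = 0.44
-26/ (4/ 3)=-39/ 2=-19.50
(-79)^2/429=6241/429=14.55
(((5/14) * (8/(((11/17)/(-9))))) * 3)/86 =-4590/3311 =-1.39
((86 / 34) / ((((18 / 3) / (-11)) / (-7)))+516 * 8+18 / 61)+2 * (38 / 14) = 181453997 / 43554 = 4166.18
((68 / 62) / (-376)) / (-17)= 1 / 5828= 0.00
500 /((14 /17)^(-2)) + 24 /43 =339.66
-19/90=-0.21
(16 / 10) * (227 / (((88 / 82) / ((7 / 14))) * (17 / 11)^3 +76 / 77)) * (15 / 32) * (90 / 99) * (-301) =-3235625085 / 618808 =-5228.80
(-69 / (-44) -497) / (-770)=21799 / 33880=0.64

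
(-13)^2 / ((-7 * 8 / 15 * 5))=-507 / 56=-9.05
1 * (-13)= -13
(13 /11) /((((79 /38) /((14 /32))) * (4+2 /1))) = 1729 /41712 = 0.04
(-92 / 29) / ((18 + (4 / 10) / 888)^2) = -453412800 / 46309564109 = -0.01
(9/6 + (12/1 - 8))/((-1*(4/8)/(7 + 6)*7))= -143/7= -20.43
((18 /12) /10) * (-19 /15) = -0.19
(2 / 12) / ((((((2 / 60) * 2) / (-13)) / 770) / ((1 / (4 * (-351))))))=1925 / 108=17.82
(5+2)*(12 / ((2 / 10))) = 420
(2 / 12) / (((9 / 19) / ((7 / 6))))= 133 / 324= 0.41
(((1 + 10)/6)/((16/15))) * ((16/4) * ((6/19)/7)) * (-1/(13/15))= -0.36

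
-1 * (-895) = 895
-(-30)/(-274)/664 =-15/90968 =-0.00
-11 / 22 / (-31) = 1 / 62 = 0.02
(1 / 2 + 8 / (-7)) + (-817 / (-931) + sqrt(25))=513 / 98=5.23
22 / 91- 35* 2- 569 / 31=-248567 / 2821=-88.11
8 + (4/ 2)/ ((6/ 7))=31/ 3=10.33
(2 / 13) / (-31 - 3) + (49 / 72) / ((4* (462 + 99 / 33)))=-123091 / 29596320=-0.00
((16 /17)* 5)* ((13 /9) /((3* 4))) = 0.57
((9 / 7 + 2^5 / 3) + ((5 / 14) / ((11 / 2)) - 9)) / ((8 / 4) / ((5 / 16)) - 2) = 3485 / 5082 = 0.69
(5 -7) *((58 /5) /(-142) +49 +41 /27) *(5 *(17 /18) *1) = -8218429 /17253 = -476.35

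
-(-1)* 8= 8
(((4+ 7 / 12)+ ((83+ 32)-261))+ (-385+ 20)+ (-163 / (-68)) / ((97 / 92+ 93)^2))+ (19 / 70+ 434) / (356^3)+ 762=3082368971255121102901 / 12060119676211582080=255.58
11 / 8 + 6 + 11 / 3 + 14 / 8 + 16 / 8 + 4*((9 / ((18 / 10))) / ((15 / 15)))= 835 / 24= 34.79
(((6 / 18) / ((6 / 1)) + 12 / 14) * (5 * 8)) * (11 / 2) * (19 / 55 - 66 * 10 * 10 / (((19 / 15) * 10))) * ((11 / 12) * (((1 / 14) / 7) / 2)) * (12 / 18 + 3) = -7571694185 / 4223016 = -1792.96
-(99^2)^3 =-941480149401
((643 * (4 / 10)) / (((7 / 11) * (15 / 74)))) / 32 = 261701 / 4200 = 62.31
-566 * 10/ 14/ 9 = -2830/ 63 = -44.92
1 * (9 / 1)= 9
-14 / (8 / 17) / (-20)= 119 / 80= 1.49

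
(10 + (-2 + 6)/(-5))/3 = 46/15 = 3.07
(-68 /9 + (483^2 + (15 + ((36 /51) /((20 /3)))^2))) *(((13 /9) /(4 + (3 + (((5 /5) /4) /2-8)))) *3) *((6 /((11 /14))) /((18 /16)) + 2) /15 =-91506055438928 /135186975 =-676885.15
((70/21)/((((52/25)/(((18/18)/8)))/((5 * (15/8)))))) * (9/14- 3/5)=1875/23296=0.08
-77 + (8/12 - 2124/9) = -937/3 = -312.33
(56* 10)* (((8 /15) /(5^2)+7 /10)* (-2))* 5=-60592 /15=-4039.47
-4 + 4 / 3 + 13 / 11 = -49 / 33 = -1.48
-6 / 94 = -3 / 47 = -0.06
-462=-462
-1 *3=-3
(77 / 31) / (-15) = -77 / 465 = -0.17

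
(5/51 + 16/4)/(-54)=-209/2754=-0.08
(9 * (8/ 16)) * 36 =162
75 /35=15 /7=2.14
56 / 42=1.33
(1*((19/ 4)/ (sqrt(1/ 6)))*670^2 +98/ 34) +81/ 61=4366/ 1037 +2132275*sqrt(6)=5222989.95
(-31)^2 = 961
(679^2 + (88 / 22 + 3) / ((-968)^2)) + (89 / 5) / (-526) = 568088482120597 / 1232186560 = 461040.97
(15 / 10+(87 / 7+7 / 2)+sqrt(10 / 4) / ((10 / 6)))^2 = 366* sqrt(10) / 35+149281 / 490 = 337.72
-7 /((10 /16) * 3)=-56 /15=-3.73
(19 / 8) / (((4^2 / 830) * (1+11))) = 7885 / 768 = 10.27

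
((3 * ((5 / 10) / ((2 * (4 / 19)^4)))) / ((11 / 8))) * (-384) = -1172889 / 11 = -106626.27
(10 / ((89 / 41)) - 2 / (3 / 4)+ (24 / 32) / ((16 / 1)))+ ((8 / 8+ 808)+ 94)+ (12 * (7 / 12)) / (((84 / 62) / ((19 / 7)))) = 36642797 / 39872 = 919.01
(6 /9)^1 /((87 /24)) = 16 /87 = 0.18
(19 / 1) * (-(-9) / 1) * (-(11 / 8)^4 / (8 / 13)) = -32546943 / 32768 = -993.25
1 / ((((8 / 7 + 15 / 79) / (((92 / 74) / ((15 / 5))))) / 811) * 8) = 10315109 / 327228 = 31.52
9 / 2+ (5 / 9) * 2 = 101 / 18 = 5.61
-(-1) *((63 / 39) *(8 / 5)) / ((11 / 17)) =2856 / 715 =3.99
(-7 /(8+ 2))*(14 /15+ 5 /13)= -0.92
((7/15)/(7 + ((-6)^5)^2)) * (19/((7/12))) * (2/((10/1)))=76/1511654575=0.00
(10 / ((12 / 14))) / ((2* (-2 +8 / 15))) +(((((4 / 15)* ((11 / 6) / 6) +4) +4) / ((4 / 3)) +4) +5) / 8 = -33179 / 15840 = -2.09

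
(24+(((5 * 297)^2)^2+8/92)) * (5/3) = 8105028834415.14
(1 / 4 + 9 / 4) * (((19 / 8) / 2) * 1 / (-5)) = -19 / 32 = -0.59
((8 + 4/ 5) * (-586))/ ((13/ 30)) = -154704/ 13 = -11900.31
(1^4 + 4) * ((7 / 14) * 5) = 25 / 2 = 12.50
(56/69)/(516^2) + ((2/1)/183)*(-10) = -15309293/140083938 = -0.11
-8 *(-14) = 112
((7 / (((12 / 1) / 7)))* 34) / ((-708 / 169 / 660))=-7742735 / 354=-21872.13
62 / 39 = 1.59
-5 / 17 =-0.29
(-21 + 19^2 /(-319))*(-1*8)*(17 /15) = 192032 /957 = 200.66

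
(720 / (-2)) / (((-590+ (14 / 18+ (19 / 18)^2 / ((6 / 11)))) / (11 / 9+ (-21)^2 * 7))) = 2161261440 / 1141477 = 1893.39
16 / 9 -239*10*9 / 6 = -32249 / 9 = -3583.22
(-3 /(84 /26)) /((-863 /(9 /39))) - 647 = -7817051 /12082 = -647.00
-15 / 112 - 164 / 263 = -22313 / 29456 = -0.76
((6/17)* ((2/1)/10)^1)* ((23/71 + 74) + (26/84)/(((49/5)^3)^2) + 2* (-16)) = 349381774412017/116945035561249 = 2.99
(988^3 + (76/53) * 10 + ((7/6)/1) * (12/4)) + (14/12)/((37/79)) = 5673743409781/5883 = 964430292.33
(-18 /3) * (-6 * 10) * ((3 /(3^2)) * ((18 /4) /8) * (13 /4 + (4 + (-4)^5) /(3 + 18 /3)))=-7430.62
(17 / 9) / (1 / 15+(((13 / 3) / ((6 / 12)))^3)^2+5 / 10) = 13770 / 3089161891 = 0.00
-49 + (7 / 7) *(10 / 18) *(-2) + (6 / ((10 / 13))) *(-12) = -6467 / 45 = -143.71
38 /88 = 19 /44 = 0.43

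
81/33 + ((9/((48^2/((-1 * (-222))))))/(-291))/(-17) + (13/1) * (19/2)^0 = 35882647/2321792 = 15.45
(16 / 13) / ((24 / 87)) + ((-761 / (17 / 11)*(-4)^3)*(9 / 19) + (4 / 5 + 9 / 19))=313530651 / 20995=14933.59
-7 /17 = -0.41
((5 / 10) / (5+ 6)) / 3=1 / 66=0.02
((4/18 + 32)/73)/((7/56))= 2320/657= 3.53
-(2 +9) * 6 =-66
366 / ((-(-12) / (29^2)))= 51301 / 2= 25650.50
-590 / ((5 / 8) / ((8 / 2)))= -3776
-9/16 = -0.56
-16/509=-0.03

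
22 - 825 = -803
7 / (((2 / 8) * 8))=3.50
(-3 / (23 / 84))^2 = 63504 / 529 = 120.05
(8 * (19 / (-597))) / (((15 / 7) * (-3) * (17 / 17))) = 1064 / 26865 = 0.04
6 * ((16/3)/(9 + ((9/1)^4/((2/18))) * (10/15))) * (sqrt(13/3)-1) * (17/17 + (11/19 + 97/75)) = -130976/56109375 + 130976 * sqrt(39)/168328125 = 0.00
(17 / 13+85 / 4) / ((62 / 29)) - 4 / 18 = 10.33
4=4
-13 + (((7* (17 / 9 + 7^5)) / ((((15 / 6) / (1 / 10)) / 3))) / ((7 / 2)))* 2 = 120829 / 15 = 8055.27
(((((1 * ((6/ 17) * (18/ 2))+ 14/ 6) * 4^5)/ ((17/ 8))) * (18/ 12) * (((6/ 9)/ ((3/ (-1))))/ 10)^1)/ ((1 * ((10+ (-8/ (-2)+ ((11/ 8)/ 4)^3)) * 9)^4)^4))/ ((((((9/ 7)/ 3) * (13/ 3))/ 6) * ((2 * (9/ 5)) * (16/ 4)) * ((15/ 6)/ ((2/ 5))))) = -14235189970612559774885257969505569671711378739832186841600816733972820375109632/ 18941052246096003827780973585342525427088113271974972829726030559122687293542351445054127923365687705432955887975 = -0.00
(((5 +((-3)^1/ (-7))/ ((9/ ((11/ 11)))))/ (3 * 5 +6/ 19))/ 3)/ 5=2014/ 91665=0.02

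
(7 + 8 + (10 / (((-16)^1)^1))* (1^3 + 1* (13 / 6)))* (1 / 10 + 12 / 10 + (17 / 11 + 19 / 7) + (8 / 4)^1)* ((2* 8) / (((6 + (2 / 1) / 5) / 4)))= 3638125 / 3696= 984.34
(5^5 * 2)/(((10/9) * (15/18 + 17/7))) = 236250/137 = 1724.45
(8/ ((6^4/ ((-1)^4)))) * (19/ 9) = 19/ 1458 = 0.01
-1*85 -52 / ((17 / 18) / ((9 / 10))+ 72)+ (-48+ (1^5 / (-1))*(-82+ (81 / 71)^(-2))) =-2037355816 / 38821437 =-52.48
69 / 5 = 13.80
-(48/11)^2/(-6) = 384/121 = 3.17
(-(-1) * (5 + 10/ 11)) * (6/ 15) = 26/ 11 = 2.36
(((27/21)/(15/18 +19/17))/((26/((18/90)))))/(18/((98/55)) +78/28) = 2142/5445635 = 0.00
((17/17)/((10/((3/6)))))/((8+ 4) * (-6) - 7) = -1/1580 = -0.00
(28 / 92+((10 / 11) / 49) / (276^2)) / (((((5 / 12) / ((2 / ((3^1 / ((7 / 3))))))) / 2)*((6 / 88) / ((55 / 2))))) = 274916092 / 299943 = 916.56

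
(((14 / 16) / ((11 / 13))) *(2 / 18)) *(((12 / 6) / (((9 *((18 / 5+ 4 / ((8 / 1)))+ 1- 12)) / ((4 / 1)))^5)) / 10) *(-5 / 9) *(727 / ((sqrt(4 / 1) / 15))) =2117024000000 / 27429282676748997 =0.00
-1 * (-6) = 6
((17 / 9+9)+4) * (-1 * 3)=-134 / 3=-44.67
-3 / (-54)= 1 / 18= 0.06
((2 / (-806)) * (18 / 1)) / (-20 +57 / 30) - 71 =-5178773 / 72943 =-71.00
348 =348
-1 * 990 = -990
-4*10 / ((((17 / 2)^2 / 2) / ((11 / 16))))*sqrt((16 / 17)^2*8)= -2.03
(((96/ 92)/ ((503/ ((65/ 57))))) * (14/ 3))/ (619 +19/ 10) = 10400/ 584917071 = 0.00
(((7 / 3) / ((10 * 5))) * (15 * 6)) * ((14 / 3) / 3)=98 / 15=6.53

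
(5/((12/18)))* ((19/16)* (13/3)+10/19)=25865/608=42.54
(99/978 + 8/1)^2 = 6974881/106276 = 65.63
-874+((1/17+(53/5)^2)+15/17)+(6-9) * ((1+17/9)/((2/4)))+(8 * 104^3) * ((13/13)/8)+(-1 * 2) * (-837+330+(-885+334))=1435907509/1275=1126201.97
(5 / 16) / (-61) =-5 / 976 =-0.01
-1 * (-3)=3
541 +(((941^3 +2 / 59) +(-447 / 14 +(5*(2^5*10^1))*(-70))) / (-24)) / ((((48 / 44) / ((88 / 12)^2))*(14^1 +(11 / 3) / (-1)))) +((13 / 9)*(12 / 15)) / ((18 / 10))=-2747820826951489 / 16592688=-165604320.83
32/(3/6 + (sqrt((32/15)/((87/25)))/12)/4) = 300672/4693- 576 * sqrt(290)/4693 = 61.98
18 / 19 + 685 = 685.95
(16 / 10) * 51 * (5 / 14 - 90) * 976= -49975104 / 7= -7139300.57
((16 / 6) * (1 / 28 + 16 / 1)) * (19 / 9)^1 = 17062 / 189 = 90.28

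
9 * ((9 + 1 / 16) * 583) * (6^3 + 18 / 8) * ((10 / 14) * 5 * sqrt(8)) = 16604787375 * sqrt(2) / 224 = 104833551.37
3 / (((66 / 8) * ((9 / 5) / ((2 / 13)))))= 40 / 1287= 0.03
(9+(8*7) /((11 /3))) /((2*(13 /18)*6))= 801 /286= 2.80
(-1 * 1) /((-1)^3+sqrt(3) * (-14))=-1 /587+14 * sqrt(3) /587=0.04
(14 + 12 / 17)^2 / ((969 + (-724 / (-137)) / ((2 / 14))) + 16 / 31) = 0.21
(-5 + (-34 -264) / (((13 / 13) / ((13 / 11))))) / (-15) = 3929 / 165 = 23.81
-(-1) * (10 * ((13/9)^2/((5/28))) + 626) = 742.84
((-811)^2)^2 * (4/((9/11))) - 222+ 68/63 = 133239849449110/63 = 2114918245223.97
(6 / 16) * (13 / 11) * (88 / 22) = 39 / 22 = 1.77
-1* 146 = -146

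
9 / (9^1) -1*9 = -8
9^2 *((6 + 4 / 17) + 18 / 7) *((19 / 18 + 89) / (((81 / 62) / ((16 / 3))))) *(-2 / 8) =-210652192 / 3213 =-65562.46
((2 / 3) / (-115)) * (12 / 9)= -8 / 1035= -0.01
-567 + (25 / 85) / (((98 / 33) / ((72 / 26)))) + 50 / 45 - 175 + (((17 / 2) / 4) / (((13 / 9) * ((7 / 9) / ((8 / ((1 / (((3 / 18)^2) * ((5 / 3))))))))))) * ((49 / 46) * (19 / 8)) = -105996233069 / 143462592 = -738.84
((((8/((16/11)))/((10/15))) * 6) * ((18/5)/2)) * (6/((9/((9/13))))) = 2673/65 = 41.12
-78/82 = -39/41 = -0.95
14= 14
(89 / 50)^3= 704969 / 125000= 5.64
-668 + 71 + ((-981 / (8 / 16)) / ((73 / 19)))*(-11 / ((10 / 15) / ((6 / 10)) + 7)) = 95.54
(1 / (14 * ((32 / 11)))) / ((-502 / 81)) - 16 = -3599227 / 224896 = -16.00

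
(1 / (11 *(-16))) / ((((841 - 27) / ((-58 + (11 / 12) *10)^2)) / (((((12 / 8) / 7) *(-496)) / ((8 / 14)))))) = 2661319 / 859584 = 3.10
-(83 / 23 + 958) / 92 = -22117 / 2116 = -10.45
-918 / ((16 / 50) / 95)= -1090125 / 4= -272531.25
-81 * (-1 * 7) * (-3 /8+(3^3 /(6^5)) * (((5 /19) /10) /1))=-212.57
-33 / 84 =-11 / 28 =-0.39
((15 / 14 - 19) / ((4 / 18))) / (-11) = 2259 / 308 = 7.33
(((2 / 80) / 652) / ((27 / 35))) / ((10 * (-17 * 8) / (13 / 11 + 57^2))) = -31283 / 263355840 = -0.00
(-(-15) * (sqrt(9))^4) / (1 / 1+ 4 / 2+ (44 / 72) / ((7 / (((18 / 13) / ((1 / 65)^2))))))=8505 / 3596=2.37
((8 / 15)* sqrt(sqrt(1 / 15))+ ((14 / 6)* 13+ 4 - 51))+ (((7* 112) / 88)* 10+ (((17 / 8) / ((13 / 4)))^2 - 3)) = 8* 15^(3 / 4) / 225+ 1558253 / 22308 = 70.12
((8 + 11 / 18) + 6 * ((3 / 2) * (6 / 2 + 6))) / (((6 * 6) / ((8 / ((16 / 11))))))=17743 / 1296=13.69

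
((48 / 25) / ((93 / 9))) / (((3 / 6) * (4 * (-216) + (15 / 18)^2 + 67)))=-10368 / 22216925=-0.00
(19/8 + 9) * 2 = 91/4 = 22.75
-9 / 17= -0.53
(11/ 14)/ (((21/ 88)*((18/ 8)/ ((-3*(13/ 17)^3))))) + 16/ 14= -1777240/ 2166633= -0.82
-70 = -70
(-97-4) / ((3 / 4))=-404 / 3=-134.67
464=464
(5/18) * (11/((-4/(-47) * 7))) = 5.13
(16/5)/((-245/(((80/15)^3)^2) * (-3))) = 100.20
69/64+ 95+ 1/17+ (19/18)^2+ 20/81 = 954701/9792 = 97.50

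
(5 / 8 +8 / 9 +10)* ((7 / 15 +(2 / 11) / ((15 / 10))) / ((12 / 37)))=2975281 / 142560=20.87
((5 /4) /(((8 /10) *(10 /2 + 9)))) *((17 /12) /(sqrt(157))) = 0.01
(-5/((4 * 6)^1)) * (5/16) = -25/384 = -0.07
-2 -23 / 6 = -35 / 6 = -5.83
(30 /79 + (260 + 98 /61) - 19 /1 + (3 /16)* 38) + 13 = 10143467 /38552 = 263.11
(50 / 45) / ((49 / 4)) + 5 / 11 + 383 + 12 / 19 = 35409194 / 92169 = 384.18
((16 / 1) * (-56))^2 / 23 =802816 / 23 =34905.04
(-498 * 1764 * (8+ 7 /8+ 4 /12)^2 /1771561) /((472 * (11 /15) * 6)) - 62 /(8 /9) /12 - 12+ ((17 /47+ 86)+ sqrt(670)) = sqrt(670)+ 474004813334253 /6916854423424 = 94.41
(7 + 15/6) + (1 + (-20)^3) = -15979/2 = -7989.50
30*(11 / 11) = 30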